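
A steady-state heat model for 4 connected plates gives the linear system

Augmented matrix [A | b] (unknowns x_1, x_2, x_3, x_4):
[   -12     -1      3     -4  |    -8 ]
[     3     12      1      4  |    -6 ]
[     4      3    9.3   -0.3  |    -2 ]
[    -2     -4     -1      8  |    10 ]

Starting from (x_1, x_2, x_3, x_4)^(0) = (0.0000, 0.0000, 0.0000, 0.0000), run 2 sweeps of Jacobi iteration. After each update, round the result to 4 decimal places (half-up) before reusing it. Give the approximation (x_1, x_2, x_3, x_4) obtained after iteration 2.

Iteration 1:
  x_1 = (-8 - (-1)·0.0000 - (3)·0.0000 - (-4)·0.0000) / (-12) = 0.6667
  x_2 = (-6 - (3)·0.0000 - (1)·0.0000 - (4)·0.0000) / (12) = -0.5000
  x_3 = (-2 - (4)·0.0000 - (3)·0.0000 - (-0.3)·0.0000) / (9.3) = -0.2151
  x_4 = (10 - (-2)·0.0000 - (-4)·0.0000 - (-1)·0.0000) / (8) = 1.2500
Iteration 2:
  x_1 = (-8 - (-1)·-0.5000 - (3)·-0.2151 - (-4)·1.2500) / (-12) = 0.2379
  x_2 = (-6 - (3)·0.6667 - (1)·-0.2151 - (4)·1.2500) / (12) = -1.0654
  x_3 = (-2 - (4)·0.6667 - (3)·-0.5000 - (-0.3)·1.2500) / (9.3) = -0.3002
  x_4 = (10 - (-2)·0.6667 - (-4)·-0.5000 - (-1)·-0.2151) / (8) = 1.1398

(0.2379, -1.0654, -0.3002, 1.1398)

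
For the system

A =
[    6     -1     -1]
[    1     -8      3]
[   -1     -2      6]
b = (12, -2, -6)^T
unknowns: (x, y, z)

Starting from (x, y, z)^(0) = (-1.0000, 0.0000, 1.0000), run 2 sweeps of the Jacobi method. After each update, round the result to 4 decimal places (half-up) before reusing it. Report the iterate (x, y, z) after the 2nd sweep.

(1.8889, 0.0833, -0.4722)

Iteration 1:
  x = (12 - (-1)·0.0000 - (-1)·1.0000) / (6) = 2.1667
  y = (-2 - (1)·-1.0000 - (3)·1.0000) / (-8) = 0.5000
  z = (-6 - (-1)·-1.0000 - (-2)·0.0000) / (6) = -1.1667
Iteration 2:
  x = (12 - (-1)·0.5000 - (-1)·-1.1667) / (6) = 1.8889
  y = (-2 - (1)·2.1667 - (3)·-1.1667) / (-8) = 0.0833
  z = (-6 - (-1)·2.1667 - (-2)·0.5000) / (6) = -0.4722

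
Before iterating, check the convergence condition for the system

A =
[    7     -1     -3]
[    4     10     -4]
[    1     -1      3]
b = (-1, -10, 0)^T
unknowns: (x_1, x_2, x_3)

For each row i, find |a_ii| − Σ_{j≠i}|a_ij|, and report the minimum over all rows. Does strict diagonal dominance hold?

row 1: |7| − (1+3) = 3
row 2: |10| − (4+4) = 2
row 3: |3| − (1+1) = 1
minimum over rows = 1 → strictly diagonally dominant (convergence guaranteed)

1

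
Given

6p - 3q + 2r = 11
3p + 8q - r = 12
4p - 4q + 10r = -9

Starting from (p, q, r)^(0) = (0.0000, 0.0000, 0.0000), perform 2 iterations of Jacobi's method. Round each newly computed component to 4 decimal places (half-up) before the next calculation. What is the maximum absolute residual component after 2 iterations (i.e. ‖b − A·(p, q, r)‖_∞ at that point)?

7.4002

Iteration 1:
  p = (11 - (-3)·0.0000 - (2)·0.0000) / (6) = 1.8333
  q = (12 - (3)·0.0000 - (-1)·0.0000) / (8) = 1.5000
  r = (-9 - (4)·0.0000 - (-4)·0.0000) / (10) = -0.9000
Iteration 2:
  p = (11 - (-3)·1.5000 - (2)·-0.9000) / (6) = 2.8833
  q = (12 - (3)·1.8333 - (-1)·-0.9000) / (8) = 0.7000
  r = (-9 - (4)·1.8333 - (-4)·1.5000) / (10) = -1.0333
Residual b − A·x = (-2.1332, -3.2832, -7.4002); ∞-norm = 7.4002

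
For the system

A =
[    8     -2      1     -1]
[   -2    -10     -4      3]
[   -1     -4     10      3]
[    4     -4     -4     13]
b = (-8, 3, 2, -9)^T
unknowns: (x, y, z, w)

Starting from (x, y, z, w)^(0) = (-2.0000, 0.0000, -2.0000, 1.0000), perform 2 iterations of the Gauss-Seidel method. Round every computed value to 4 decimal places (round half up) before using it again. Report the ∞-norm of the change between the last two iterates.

1.1907

Iteration 1:
  x = (-8 - (-2)·0.0000 - (1)·-2.0000 - (-1)·1.0000) / (8) = -0.6250
  y = (3 - (-2)·-0.6250 - (-4)·-2.0000 - (3)·1.0000) / (-10) = 0.9250
  z = (2 - (-1)·-0.6250 - (-4)·0.9250 - (3)·1.0000) / (10) = 0.2075
  w = (-9 - (4)·-0.6250 - (-4)·0.9250 - (-4)·0.2075) / (13) = -0.1515
Iteration 2:
  x = (-8 - (-2)·0.9250 - (1)·0.2075 - (-1)·-0.1515) / (8) = -0.8136
  y = (3 - (-2)·-0.8136 - (-4)·0.2075 - (3)·-0.1515) / (-10) = -0.2657
  z = (2 - (-1)·-0.8136 - (-4)·-0.2657 - (3)·-0.1515) / (10) = 0.0578
  w = (-9 - (4)·-0.8136 - (-4)·-0.2657 - (-4)·0.0578) / (13) = -0.5059
Change: (-0.1886, -1.1907, -0.1497, -0.3544) → max |·| = 1.1907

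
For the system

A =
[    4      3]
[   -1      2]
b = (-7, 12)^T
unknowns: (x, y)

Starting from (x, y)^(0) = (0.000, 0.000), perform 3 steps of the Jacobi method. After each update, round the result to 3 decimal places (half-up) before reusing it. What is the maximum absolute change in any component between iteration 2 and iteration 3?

Iteration 1:
  x = (-7 - (3)·0.000) / (4) = -1.750
  y = (12 - (-1)·0.000) / (2) = 6.000
Iteration 2:
  x = (-7 - (3)·6.000) / (4) = -6.250
  y = (12 - (-1)·-1.750) / (2) = 5.125
Iteration 3:
  x = (-7 - (3)·5.125) / (4) = -5.594
  y = (12 - (-1)·-6.250) / (2) = 2.875
Change: (0.656, -2.250) → max |·| = 2.250

2.250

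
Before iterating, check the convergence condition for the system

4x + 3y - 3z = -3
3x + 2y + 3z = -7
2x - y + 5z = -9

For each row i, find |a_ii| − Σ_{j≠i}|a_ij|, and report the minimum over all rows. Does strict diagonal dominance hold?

row 1: |4| − (3+3) = -2
row 2: |2| − (3+3) = -4
row 3: |5| − (2+1) = 2
minimum over rows = -4 → not strictly diagonally dominant

-4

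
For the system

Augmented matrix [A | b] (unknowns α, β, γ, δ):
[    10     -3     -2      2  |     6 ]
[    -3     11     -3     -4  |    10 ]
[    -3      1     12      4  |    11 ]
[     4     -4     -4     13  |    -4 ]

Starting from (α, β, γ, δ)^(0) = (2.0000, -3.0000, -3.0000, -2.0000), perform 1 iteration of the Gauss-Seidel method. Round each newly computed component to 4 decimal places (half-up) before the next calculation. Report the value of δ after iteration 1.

Iteration 1:
  α = (6 - (-3)·-3.0000 - (-2)·-3.0000 - (2)·-2.0000) / (10) = -0.5000
  β = (10 - (-3)·-0.5000 - (-3)·-3.0000 - (-4)·-2.0000) / (11) = -0.7727
  γ = (11 - (-3)·-0.5000 - (1)·-0.7727 - (4)·-2.0000) / (12) = 1.5227
  δ = (-4 - (4)·-0.5000 - (-4)·-0.7727 - (-4)·1.5227) / (13) = 0.0769

0.0769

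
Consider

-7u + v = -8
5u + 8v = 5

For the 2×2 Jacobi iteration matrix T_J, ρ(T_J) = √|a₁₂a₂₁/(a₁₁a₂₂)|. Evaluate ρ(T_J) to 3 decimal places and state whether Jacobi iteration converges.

0.299

a₁₂a₂₁/(a₁₁a₂₂) = (1)·(5) / ((-7)·(8)) = -0.089286
ρ = √|-0.089286| = √0.089286 = 0.299
ρ < 1, so Jacobi converges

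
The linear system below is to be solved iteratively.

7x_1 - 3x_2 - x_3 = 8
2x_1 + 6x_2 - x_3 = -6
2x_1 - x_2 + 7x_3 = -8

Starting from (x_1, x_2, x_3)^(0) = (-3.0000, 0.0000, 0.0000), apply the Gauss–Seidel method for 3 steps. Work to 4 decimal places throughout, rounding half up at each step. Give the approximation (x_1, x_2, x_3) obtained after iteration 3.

Iteration 1:
  x_1 = (8 - (-3)·0.0000 - (-1)·0.0000) / (7) = 1.1429
  x_2 = (-6 - (2)·1.1429 - (-1)·0.0000) / (6) = -1.3810
  x_3 = (-8 - (2)·1.1429 - (-1)·-1.3810) / (7) = -1.6667
Iteration 2:
  x_1 = (8 - (-3)·-1.3810 - (-1)·-1.6667) / (7) = 0.3129
  x_2 = (-6 - (2)·0.3129 - (-1)·-1.6667) / (6) = -1.3821
  x_3 = (-8 - (2)·0.3129 - (-1)·-1.3821) / (7) = -1.4297
Iteration 3:
  x_1 = (8 - (-3)·-1.3821 - (-1)·-1.4297) / (7) = 0.3463
  x_2 = (-6 - (2)·0.3463 - (-1)·-1.4297) / (6) = -1.3537
  x_3 = (-8 - (2)·0.3463 - (-1)·-1.3537) / (7) = -1.4352

(0.3463, -1.3537, -1.4352)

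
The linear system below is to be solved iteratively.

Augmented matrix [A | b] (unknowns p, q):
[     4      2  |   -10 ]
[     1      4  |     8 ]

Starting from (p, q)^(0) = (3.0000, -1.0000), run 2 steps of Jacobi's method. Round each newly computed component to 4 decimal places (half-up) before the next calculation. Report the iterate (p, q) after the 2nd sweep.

Iteration 1:
  p = (-10 - (2)·-1.0000) / (4) = -2.0000
  q = (8 - (1)·3.0000) / (4) = 1.2500
Iteration 2:
  p = (-10 - (2)·1.2500) / (4) = -3.1250
  q = (8 - (1)·-2.0000) / (4) = 2.5000

(-3.1250, 2.5000)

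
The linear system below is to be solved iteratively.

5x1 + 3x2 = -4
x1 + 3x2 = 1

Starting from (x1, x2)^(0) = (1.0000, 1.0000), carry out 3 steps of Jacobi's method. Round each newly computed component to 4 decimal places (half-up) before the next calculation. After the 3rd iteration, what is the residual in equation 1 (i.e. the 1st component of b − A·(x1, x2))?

0.6000

Iteration 1:
  x1 = (-4 - (3)·1.0000) / (5) = -1.4000
  x2 = (1 - (1)·1.0000) / (3) = 0.0000
Iteration 2:
  x1 = (-4 - (3)·0.0000) / (5) = -0.8000
  x2 = (1 - (1)·-1.4000) / (3) = 0.8000
Iteration 3:
  x1 = (-4 - (3)·0.8000) / (5) = -1.2800
  x2 = (1 - (1)·-0.8000) / (3) = 0.6000
Residual b − A·x = (0.6000, 0.4800)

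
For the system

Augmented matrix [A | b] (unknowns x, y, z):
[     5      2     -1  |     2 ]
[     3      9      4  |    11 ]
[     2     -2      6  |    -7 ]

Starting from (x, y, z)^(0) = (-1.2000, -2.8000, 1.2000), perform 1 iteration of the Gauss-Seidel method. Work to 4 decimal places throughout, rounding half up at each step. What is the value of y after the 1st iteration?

0.1022

Iteration 1:
  x = (2 - (2)·-2.8000 - (-1)·1.2000) / (5) = 1.7600
  y = (11 - (3)·1.7600 - (4)·1.2000) / (9) = 0.1022
  z = (-7 - (2)·1.7600 - (-2)·0.1022) / (6) = -1.7193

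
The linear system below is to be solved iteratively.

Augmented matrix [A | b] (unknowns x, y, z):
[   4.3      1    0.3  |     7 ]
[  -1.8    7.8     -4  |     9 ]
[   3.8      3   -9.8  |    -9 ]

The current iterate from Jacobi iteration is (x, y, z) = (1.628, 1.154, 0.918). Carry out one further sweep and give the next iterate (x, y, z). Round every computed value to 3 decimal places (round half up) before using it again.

(1.295, 2.000, 1.903)

One sweep:
  x = (7 - (1)·1.154 - (0.3)·0.918) / (4.3) = 1.295
  y = (9 - (-1.8)·1.628 - (-4)·0.918) / (7.8) = 2.000
  z = (-9 - (3.8)·1.628 - (3)·1.154) / (-9.8) = 1.903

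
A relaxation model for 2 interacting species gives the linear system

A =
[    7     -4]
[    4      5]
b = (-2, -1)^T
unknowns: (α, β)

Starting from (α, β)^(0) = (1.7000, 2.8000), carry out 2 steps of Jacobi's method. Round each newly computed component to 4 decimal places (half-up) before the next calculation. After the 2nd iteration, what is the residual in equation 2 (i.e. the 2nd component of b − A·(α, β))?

9.9654

Iteration 1:
  α = (-2 - (-4)·2.8000) / (7) = 1.3143
  β = (-1 - (4)·1.7000) / (5) = -1.5600
Iteration 2:
  α = (-2 - (-4)·-1.5600) / (7) = -1.1771
  β = (-1 - (4)·1.3143) / (5) = -1.2514
Residual b − A·x = (1.2341, 9.9654)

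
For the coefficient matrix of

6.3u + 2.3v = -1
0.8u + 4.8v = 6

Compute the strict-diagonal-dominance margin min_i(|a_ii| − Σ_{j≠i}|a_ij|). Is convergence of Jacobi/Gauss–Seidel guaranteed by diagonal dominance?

row 1: |6.3| − (2.3) = 4
row 2: |4.8| − (0.8) = 4
minimum over rows = 4 → strictly diagonally dominant (convergence guaranteed)

4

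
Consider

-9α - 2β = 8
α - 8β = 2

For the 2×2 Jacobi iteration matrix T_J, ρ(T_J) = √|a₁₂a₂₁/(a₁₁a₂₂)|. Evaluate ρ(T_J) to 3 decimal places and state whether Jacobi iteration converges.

a₁₂a₂₁/(a₁₁a₂₂) = (-2)·(1) / ((-9)·(-8)) = -0.027778
ρ = √|-0.027778| = √0.027778 = 0.167
ρ < 1, so Jacobi converges

0.167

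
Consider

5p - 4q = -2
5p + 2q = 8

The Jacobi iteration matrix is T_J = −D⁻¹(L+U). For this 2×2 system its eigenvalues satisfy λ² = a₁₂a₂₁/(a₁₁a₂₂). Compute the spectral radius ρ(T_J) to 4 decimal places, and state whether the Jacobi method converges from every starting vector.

a₁₂a₂₁/(a₁₁a₂₂) = (-4)·(5) / ((5)·(2)) = -2.000000
ρ = √|-2.000000| = √2.000000 = 1.4142
ρ > 1, so Jacobi diverges

1.4142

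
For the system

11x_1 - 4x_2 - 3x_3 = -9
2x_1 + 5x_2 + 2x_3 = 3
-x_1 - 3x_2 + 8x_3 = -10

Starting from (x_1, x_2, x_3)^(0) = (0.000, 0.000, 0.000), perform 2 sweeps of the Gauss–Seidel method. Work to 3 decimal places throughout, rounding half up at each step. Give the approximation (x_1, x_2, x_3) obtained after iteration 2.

Iteration 1:
  x_1 = (-9 - (-4)·0.000 - (-3)·0.000) / (11) = -0.818
  x_2 = (3 - (2)·-0.818 - (2)·0.000) / (5) = 0.927
  x_3 = (-10 - (-1)·-0.818 - (-3)·0.927) / (8) = -1.005
Iteration 2:
  x_1 = (-9 - (-4)·0.927 - (-3)·-1.005) / (11) = -0.755
  x_2 = (3 - (2)·-0.755 - (2)·-1.005) / (5) = 1.304
  x_3 = (-10 - (-1)·-0.755 - (-3)·1.304) / (8) = -0.855

(-0.755, 1.304, -0.855)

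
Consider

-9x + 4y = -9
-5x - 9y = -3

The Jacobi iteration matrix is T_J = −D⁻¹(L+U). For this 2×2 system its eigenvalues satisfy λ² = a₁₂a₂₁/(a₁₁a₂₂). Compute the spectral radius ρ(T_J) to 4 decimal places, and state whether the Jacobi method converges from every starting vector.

a₁₂a₂₁/(a₁₁a₂₂) = (4)·(-5) / ((-9)·(-9)) = -0.246914
ρ = √|-0.246914| = √0.246914 = 0.4969
ρ < 1, so Jacobi converges

0.4969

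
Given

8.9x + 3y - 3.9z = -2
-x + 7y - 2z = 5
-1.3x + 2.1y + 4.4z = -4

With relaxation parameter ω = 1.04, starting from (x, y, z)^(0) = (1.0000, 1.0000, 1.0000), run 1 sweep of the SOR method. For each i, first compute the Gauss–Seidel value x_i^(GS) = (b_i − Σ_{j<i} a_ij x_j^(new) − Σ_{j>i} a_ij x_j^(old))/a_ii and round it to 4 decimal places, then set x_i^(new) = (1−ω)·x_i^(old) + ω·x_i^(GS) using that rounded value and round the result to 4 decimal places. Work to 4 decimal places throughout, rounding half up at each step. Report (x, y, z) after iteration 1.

(-0.1685, 0.9749, -1.5212)

Iteration 1:
  x: GS value = (-2 - (3)·1.0000 - (-3.9)·1.0000) / (8.9) = -0.1236;  x ← (1−ω)·1.0000 + ω·-0.1236 = -0.1685
  y: GS value = (5 - (-1)·-0.1685 - (-2)·1.0000) / (7) = 0.9759;  y ← (1−ω)·1.0000 + ω·0.9759 = 0.9749
  z: GS value = (-4 - (-1.3)·-0.1685 - (2.1)·0.9749) / (4.4) = -1.4242;  z ← (1−ω)·1.0000 + ω·-1.4242 = -1.5212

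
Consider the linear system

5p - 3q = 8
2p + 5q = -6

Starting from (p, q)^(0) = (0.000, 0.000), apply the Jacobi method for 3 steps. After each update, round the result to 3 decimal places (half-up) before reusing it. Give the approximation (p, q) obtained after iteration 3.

Iteration 1:
  p = (8 - (-3)·0.000) / (5) = 1.600
  q = (-6 - (2)·0.000) / (5) = -1.200
Iteration 2:
  p = (8 - (-3)·-1.200) / (5) = 0.880
  q = (-6 - (2)·1.600) / (5) = -1.840
Iteration 3:
  p = (8 - (-3)·-1.840) / (5) = 0.496
  q = (-6 - (2)·0.880) / (5) = -1.552

(0.496, -1.552)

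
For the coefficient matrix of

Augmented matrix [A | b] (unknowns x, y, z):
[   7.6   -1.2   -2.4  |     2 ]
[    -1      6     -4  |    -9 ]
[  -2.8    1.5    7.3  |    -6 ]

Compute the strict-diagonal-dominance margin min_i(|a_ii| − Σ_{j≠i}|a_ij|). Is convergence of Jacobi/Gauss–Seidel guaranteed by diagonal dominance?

1

row 1: |7.6| − (1.2+2.4) = 4
row 2: |6| − (1+4) = 1
row 3: |7.3| − (2.8+1.5) = 3
minimum over rows = 1 → strictly diagonally dominant (convergence guaranteed)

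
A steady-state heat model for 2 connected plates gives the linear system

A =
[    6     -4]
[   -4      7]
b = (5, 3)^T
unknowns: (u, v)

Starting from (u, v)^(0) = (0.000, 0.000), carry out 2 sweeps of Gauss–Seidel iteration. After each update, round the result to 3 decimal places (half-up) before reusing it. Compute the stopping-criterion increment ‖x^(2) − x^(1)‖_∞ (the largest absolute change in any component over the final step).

Iteration 1:
  u = (5 - (-4)·0.000) / (6) = 0.833
  v = (3 - (-4)·0.833) / (7) = 0.905
Iteration 2:
  u = (5 - (-4)·0.905) / (6) = 1.437
  v = (3 - (-4)·1.437) / (7) = 1.250
Change: (0.604, 0.345) → max |·| = 0.604

0.604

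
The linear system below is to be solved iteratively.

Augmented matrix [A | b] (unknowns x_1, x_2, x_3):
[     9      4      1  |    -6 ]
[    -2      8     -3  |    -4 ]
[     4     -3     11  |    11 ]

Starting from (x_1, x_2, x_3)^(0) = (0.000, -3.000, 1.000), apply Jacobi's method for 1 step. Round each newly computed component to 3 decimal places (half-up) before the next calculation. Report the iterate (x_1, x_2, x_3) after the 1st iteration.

(0.556, -0.125, 0.182)

Iteration 1:
  x_1 = (-6 - (4)·-3.000 - (1)·1.000) / (9) = 0.556
  x_2 = (-4 - (-2)·0.000 - (-3)·1.000) / (8) = -0.125
  x_3 = (11 - (4)·0.000 - (-3)·-3.000) / (11) = 0.182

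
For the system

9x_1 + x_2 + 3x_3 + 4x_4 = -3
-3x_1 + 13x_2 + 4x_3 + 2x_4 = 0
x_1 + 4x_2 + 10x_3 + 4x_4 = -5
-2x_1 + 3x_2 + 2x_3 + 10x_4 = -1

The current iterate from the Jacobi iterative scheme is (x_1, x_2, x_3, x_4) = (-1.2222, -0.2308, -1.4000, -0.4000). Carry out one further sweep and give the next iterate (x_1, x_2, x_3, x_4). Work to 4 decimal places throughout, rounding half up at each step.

(0.3368, 0.2103, -0.1255, 0.0048)

One sweep:
  x_1 = (-3 - (1)·-0.2308 - (3)·-1.4000 - (4)·-0.4000) / (9) = 0.3368
  x_2 = (0 - (-3)·-1.2222 - (4)·-1.4000 - (2)·-0.4000) / (13) = 0.2103
  x_3 = (-5 - (1)·-1.2222 - (4)·-0.2308 - (4)·-0.4000) / (10) = -0.1255
  x_4 = (-1 - (-2)·-1.2222 - (3)·-0.2308 - (2)·-1.4000) / (10) = 0.0048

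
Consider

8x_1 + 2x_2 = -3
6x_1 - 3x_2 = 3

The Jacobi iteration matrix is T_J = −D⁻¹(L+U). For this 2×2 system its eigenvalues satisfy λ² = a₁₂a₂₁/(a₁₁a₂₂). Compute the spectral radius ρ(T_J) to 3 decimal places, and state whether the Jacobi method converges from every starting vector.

0.707

a₁₂a₂₁/(a₁₁a₂₂) = (2)·(6) / ((8)·(-3)) = -0.500000
ρ = √|-0.500000| = √0.500000 = 0.707
ρ < 1, so Jacobi converges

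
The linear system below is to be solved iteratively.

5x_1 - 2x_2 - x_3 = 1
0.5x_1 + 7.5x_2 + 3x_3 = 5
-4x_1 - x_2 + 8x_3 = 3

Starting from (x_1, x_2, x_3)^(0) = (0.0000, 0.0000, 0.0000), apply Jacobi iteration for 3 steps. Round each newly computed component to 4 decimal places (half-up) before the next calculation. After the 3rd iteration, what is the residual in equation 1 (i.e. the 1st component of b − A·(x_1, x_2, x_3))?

-0.0418

Iteration 1:
  x_1 = (1 - (-2)·0.0000 - (-1)·0.0000) / (5) = 0.2000
  x_2 = (5 - (0.5)·0.0000 - (3)·0.0000) / (7.5) = 0.6667
  x_3 = (3 - (-4)·0.0000 - (-1)·0.0000) / (8) = 0.3750
Iteration 2:
  x_1 = (1 - (-2)·0.6667 - (-1)·0.3750) / (5) = 0.5417
  x_2 = (5 - (0.5)·0.2000 - (3)·0.3750) / (7.5) = 0.5033
  x_3 = (3 - (-4)·0.2000 - (-1)·0.6667) / (8) = 0.5583
Iteration 3:
  x_1 = (1 - (-2)·0.5033 - (-1)·0.5583) / (5) = 0.5130
  x_2 = (5 - (0.5)·0.5417 - (3)·0.5583) / (7.5) = 0.4072
  x_3 = (3 - (-4)·0.5417 - (-1)·0.5033) / (8) = 0.7088
Residual b − A·x = (-0.0418, -0.4369, -0.2112)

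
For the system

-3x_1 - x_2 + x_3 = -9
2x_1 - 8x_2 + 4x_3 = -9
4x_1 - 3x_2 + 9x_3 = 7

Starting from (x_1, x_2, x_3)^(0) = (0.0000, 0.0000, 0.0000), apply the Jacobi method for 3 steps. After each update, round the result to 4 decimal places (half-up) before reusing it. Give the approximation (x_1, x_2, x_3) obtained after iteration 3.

(2.1852, 1.7558, 0.2505)

Iteration 1:
  x_1 = (-9 - (-1)·0.0000 - (1)·0.0000) / (-3) = 3.0000
  x_2 = (-9 - (2)·0.0000 - (4)·0.0000) / (-8) = 1.1250
  x_3 = (7 - (4)·0.0000 - (-3)·0.0000) / (9) = 0.7778
Iteration 2:
  x_1 = (-9 - (-1)·1.1250 - (1)·0.7778) / (-3) = 2.8843
  x_2 = (-9 - (2)·3.0000 - (4)·0.7778) / (-8) = 2.2639
  x_3 = (7 - (4)·3.0000 - (-3)·1.1250) / (9) = -0.1806
Iteration 3:
  x_1 = (-9 - (-1)·2.2639 - (1)·-0.1806) / (-3) = 2.1852
  x_2 = (-9 - (2)·2.8843 - (4)·-0.1806) / (-8) = 1.7558
  x_3 = (7 - (4)·2.8843 - (-3)·2.2639) / (9) = 0.2505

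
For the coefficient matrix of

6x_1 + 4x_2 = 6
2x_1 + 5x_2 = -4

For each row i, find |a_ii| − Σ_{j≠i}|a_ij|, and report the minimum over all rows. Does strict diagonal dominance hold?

row 1: |6| − (4) = 2
row 2: |5| − (2) = 3
minimum over rows = 2 → strictly diagonally dominant (convergence guaranteed)

2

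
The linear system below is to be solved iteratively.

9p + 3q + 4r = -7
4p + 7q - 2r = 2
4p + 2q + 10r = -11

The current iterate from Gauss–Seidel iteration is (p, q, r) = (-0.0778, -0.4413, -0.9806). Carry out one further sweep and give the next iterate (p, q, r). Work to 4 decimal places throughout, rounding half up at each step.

(-0.1949, 0.1169, -1.0454)

One sweep:
  p = (-7 - (3)·-0.4413 - (4)·-0.9806) / (9) = -0.1949
  q = (2 - (4)·-0.1949 - (-2)·-0.9806) / (7) = 0.1169
  r = (-11 - (4)·-0.1949 - (2)·0.1169) / (10) = -1.0454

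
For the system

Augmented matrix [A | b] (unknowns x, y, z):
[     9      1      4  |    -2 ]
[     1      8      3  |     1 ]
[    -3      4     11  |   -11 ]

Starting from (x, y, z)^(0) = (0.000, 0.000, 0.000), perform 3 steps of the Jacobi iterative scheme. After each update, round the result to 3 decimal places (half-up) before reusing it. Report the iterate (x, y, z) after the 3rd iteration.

Iteration 1:
  x = (-2 - (1)·0.000 - (4)·0.000) / (9) = -0.222
  y = (1 - (1)·0.000 - (3)·0.000) / (8) = 0.125
  z = (-11 - (-3)·0.000 - (4)·0.000) / (11) = -1.000
Iteration 2:
  x = (-2 - (1)·0.125 - (4)·-1.000) / (9) = 0.208
  y = (1 - (1)·-0.222 - (3)·-1.000) / (8) = 0.528
  z = (-11 - (-3)·-0.222 - (4)·0.125) / (11) = -1.106
Iteration 3:
  x = (-2 - (1)·0.528 - (4)·-1.106) / (9) = 0.211
  y = (1 - (1)·0.208 - (3)·-1.106) / (8) = 0.514
  z = (-11 - (-3)·0.208 - (4)·0.528) / (11) = -1.135

(0.211, 0.514, -1.135)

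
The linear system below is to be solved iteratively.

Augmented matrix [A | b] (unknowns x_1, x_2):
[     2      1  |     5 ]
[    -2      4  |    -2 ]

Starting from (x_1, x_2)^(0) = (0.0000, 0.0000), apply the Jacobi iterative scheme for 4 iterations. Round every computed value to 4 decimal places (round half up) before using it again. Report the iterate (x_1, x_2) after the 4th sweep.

Iteration 1:
  x_1 = (5 - (1)·0.0000) / (2) = 2.5000
  x_2 = (-2 - (-2)·0.0000) / (4) = -0.5000
Iteration 2:
  x_1 = (5 - (1)·-0.5000) / (2) = 2.7500
  x_2 = (-2 - (-2)·2.5000) / (4) = 0.7500
Iteration 3:
  x_1 = (5 - (1)·0.7500) / (2) = 2.1250
  x_2 = (-2 - (-2)·2.7500) / (4) = 0.8750
Iteration 4:
  x_1 = (5 - (1)·0.8750) / (2) = 2.0625
  x_2 = (-2 - (-2)·2.1250) / (4) = 0.5625

(2.0625, 0.5625)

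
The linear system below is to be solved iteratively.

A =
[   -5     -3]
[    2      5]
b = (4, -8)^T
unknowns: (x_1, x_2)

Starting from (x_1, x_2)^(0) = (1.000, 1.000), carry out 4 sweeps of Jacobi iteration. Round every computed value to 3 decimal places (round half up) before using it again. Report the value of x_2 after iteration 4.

-1.530

Iteration 1:
  x_1 = (4 - (-3)·1.000) / (-5) = -1.400
  x_2 = (-8 - (2)·1.000) / (5) = -2.000
Iteration 2:
  x_1 = (4 - (-3)·-2.000) / (-5) = 0.400
  x_2 = (-8 - (2)·-1.400) / (5) = -1.040
Iteration 3:
  x_1 = (4 - (-3)·-1.040) / (-5) = -0.176
  x_2 = (-8 - (2)·0.400) / (5) = -1.760
Iteration 4:
  x_1 = (4 - (-3)·-1.760) / (-5) = 0.256
  x_2 = (-8 - (2)·-0.176) / (5) = -1.530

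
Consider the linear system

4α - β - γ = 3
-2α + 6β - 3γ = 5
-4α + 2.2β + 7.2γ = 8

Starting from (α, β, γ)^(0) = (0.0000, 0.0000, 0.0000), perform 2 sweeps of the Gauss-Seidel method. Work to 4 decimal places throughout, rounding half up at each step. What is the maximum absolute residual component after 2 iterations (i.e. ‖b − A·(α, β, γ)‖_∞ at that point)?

0.8642

Iteration 1:
  α = (3 - (-1)·0.0000 - (-1)·0.0000) / (4) = 0.7500
  β = (5 - (-2)·0.7500 - (-3)·0.0000) / (6) = 1.0833
  γ = (8 - (-4)·0.7500 - (2.2)·1.0833) / (7.2) = 1.1968
Iteration 2:
  α = (3 - (-1)·1.0833 - (-1)·1.1968) / (4) = 1.3200
  β = (5 - (-2)·1.3200 - (-3)·1.1968) / (6) = 1.8717
  γ = (8 - (-4)·1.3200 - (2.2)·1.8717) / (7.2) = 1.2725
Residual b − A·x = (0.8642, 0.2273, 0.0003); ∞-norm = 0.8642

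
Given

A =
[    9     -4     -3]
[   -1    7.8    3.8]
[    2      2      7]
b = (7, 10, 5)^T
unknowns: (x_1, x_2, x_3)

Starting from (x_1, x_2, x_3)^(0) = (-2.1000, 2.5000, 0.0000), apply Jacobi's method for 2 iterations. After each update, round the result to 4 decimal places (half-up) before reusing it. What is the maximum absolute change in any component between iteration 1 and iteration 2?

Iteration 1:
  x_1 = (7 - (-4)·2.5000 - (-3)·0.0000) / (9) = 1.8889
  x_2 = (10 - (-1)·-2.1000 - (3.8)·0.0000) / (7.8) = 1.0128
  x_3 = (5 - (2)·-2.1000 - (2)·2.5000) / (7) = 0.6000
Iteration 2:
  x_1 = (7 - (-4)·1.0128 - (-3)·0.6000) / (9) = 1.4279
  x_2 = (10 - (-1)·1.8889 - (3.8)·0.6000) / (7.8) = 1.2319
  x_3 = (5 - (2)·1.8889 - (2)·1.0128) / (7) = -0.1148
Change: (-0.4610, 0.2191, -0.7148) → max |·| = 0.7148

0.7148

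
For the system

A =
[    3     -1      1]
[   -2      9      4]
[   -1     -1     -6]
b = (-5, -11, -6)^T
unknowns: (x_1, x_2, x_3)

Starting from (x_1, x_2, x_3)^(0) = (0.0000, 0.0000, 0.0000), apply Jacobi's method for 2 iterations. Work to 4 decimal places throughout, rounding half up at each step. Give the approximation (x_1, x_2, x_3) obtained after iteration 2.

Iteration 1:
  x_1 = (-5 - (-1)·0.0000 - (1)·0.0000) / (3) = -1.6667
  x_2 = (-11 - (-2)·0.0000 - (4)·0.0000) / (9) = -1.2222
  x_3 = (-6 - (-1)·0.0000 - (-1)·0.0000) / (-6) = 1.0000
Iteration 2:
  x_1 = (-5 - (-1)·-1.2222 - (1)·1.0000) / (3) = -2.4074
  x_2 = (-11 - (-2)·-1.6667 - (4)·1.0000) / (9) = -2.0370
  x_3 = (-6 - (-1)·-1.6667 - (-1)·-1.2222) / (-6) = 1.4815

(-2.4074, -2.0370, 1.4815)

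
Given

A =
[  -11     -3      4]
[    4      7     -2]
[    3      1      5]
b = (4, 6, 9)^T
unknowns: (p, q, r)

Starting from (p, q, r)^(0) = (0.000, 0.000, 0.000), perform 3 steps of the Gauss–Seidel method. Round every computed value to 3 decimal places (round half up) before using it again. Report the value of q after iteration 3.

Iteration 1:
  p = (4 - (-3)·0.000 - (4)·0.000) / (-11) = -0.364
  q = (6 - (4)·-0.364 - (-2)·0.000) / (7) = 1.065
  r = (9 - (3)·-0.364 - (1)·1.065) / (5) = 1.805
Iteration 2:
  p = (4 - (-3)·1.065 - (4)·1.805) / (-11) = 0.002
  q = (6 - (4)·0.002 - (-2)·1.805) / (7) = 1.372
  r = (9 - (3)·0.002 - (1)·1.372) / (5) = 1.524
Iteration 3:
  p = (4 - (-3)·1.372 - (4)·1.524) / (-11) = -0.184
  q = (6 - (4)·-0.184 - (-2)·1.524) / (7) = 1.398
  r = (9 - (3)·-0.184 - (1)·1.398) / (5) = 1.631

1.398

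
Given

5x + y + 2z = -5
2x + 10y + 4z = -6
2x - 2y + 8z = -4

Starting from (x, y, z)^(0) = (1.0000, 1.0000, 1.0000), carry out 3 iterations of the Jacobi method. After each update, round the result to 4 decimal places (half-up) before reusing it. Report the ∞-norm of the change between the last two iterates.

0.2640

Iteration 1:
  x = (-5 - (1)·1.0000 - (2)·1.0000) / (5) = -1.6000
  y = (-6 - (2)·1.0000 - (4)·1.0000) / (10) = -1.2000
  z = (-4 - (2)·1.0000 - (-2)·1.0000) / (8) = -0.5000
Iteration 2:
  x = (-5 - (1)·-1.2000 - (2)·-0.5000) / (5) = -0.5600
  y = (-6 - (2)·-1.6000 - (4)·-0.5000) / (10) = -0.0800
  z = (-4 - (2)·-1.6000 - (-2)·-1.2000) / (8) = -0.4000
Iteration 3:
  x = (-5 - (1)·-0.0800 - (2)·-0.4000) / (5) = -0.8240
  y = (-6 - (2)·-0.5600 - (4)·-0.4000) / (10) = -0.3280
  z = (-4 - (2)·-0.5600 - (-2)·-0.0800) / (8) = -0.3800
Change: (-0.2640, -0.2480, 0.0200) → max |·| = 0.2640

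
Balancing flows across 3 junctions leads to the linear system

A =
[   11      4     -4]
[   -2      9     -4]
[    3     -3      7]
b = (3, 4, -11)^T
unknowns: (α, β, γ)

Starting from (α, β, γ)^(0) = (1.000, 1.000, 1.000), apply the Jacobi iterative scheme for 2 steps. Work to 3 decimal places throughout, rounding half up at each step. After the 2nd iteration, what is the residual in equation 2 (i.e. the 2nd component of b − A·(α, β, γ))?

Iteration 1:
  α = (3 - (4)·1.000 - (-4)·1.000) / (11) = 0.273
  β = (4 - (-2)·1.000 - (-4)·1.000) / (9) = 1.111
  γ = (-11 - (3)·1.000 - (-3)·1.000) / (7) = -1.571
Iteration 2:
  α = (3 - (4)·1.111 - (-4)·-1.571) / (11) = -0.703
  β = (4 - (-2)·0.273 - (-4)·-1.571) / (9) = -0.193
  γ = (-11 - (3)·0.273 - (-3)·1.111) / (7) = -1.212
Residual b − A·x = (6.657, -0.517, -0.986)

-0.517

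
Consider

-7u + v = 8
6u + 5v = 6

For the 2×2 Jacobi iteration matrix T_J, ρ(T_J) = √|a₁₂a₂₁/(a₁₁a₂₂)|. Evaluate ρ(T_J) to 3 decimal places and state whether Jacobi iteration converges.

a₁₂a₂₁/(a₁₁a₂₂) = (1)·(6) / ((-7)·(5)) = -0.171429
ρ = √|-0.171429| = √0.171429 = 0.414
ρ < 1, so Jacobi converges

0.414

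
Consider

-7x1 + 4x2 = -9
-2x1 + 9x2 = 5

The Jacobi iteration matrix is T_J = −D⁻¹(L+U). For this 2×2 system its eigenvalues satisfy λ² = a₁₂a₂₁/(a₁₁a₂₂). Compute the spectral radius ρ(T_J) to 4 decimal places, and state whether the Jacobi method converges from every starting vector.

0.3563

a₁₂a₂₁/(a₁₁a₂₂) = (4)·(-2) / ((-7)·(9)) = 0.126984
ρ = √|0.126984| = √0.126984 = 0.3563
ρ < 1, so Jacobi converges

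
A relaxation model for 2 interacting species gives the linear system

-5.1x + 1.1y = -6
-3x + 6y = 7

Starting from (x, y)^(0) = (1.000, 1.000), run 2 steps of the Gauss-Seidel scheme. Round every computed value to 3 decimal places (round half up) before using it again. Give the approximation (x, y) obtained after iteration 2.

(1.578, 1.956)

Iteration 1:
  x = (-6 - (1.1)·1.000) / (-5.1) = 1.392
  y = (7 - (-3)·1.392) / (6) = 1.863
Iteration 2:
  x = (-6 - (1.1)·1.863) / (-5.1) = 1.578
  y = (7 - (-3)·1.578) / (6) = 1.956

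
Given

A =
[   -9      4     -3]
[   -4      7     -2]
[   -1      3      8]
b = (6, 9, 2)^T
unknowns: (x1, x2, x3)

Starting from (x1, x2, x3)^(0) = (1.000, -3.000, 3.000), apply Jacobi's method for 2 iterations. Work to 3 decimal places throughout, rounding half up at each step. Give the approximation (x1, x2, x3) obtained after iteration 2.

Iteration 1:
  x1 = (6 - (4)·-3.000 - (-3)·3.000) / (-9) = -3.000
  x2 = (9 - (-4)·1.000 - (-2)·3.000) / (7) = 2.714
  x3 = (2 - (-1)·1.000 - (3)·-3.000) / (8) = 1.500
Iteration 2:
  x1 = (6 - (4)·2.714 - (-3)·1.500) / (-9) = 0.040
  x2 = (9 - (-4)·-3.000 - (-2)·1.500) / (7) = 0.000
  x3 = (2 - (-1)·-3.000 - (3)·2.714) / (8) = -1.143

(0.040, 0.000, -1.143)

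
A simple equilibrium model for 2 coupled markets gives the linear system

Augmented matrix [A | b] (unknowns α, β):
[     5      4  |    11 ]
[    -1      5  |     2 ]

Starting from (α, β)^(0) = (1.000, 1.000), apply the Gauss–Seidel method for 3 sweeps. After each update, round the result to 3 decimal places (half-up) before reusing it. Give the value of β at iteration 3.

0.723

Iteration 1:
  α = (11 - (4)·1.000) / (5) = 1.400
  β = (2 - (-1)·1.400) / (5) = 0.680
Iteration 2:
  α = (11 - (4)·0.680) / (5) = 1.656
  β = (2 - (-1)·1.656) / (5) = 0.731
Iteration 3:
  α = (11 - (4)·0.731) / (5) = 1.615
  β = (2 - (-1)·1.615) / (5) = 0.723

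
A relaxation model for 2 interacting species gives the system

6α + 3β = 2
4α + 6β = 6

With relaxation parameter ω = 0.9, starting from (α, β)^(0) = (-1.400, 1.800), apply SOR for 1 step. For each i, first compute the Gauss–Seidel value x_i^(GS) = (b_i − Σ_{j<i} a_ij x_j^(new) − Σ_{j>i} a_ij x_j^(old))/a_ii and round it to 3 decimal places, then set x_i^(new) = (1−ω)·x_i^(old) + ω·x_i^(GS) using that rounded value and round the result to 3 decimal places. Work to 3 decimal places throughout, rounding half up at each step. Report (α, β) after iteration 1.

(-0.650, 1.470)

Iteration 1:
  α: GS value = (2 - (3)·1.800) / (6) = -0.567;  α ← (1−ω)·-1.400 + ω·-0.567 = -0.650
  β: GS value = (6 - (4)·-0.650) / (6) = 1.433;  β ← (1−ω)·1.800 + ω·1.433 = 1.470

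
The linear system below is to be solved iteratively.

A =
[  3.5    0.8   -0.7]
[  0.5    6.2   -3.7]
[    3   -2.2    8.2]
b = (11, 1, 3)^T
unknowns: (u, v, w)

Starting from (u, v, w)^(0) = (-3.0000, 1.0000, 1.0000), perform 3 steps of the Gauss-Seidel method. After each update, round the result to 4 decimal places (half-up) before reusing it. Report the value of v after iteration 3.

-0.5746

Iteration 1:
  u = (11 - (0.8)·1.0000 - (-0.7)·1.0000) / (3.5) = 3.1143
  v = (1 - (0.5)·3.1143 - (-3.7)·1.0000) / (6.2) = 0.5069
  w = (3 - (3)·3.1143 - (-2.2)·0.5069) / (8.2) = -0.6375
Iteration 2:
  u = (11 - (0.8)·0.5069 - (-0.7)·-0.6375) / (3.5) = 2.8995
  v = (1 - (0.5)·2.8995 - (-3.7)·-0.6375) / (6.2) = -0.4530
  w = (3 - (3)·2.8995 - (-2.2)·-0.4530) / (8.2) = -0.8165
Iteration 3:
  u = (11 - (0.8)·-0.4530 - (-0.7)·-0.8165) / (3.5) = 3.0831
  v = (1 - (0.5)·3.0831 - (-3.7)·-0.8165) / (6.2) = -0.5746
  w = (3 - (3)·3.0831 - (-2.2)·-0.5746) / (8.2) = -0.9163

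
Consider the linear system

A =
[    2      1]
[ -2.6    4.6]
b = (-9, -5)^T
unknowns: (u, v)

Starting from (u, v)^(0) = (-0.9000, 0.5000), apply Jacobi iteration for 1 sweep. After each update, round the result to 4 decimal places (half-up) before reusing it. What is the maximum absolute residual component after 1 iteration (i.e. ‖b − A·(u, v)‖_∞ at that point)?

10.0098

Iteration 1:
  u = (-9 - (1)·0.5000) / (2) = -4.7500
  v = (-5 - (-2.6)·-0.9000) / (4.6) = -1.5957
Residual b − A·x = (2.0957, -10.0098); ∞-norm = 10.0098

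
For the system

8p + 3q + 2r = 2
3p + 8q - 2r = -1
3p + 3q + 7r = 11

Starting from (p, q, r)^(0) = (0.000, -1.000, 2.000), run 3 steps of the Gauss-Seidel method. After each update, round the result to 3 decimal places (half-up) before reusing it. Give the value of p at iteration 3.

-0.247

Iteration 1:
  p = (2 - (3)·-1.000 - (2)·2.000) / (8) = 0.125
  q = (-1 - (3)·0.125 - (-2)·2.000) / (8) = 0.328
  r = (11 - (3)·0.125 - (3)·0.328) / (7) = 1.377
Iteration 2:
  p = (2 - (3)·0.328 - (2)·1.377) / (8) = -0.217
  q = (-1 - (3)·-0.217 - (-2)·1.377) / (8) = 0.301
  r = (11 - (3)·-0.217 - (3)·0.301) / (7) = 1.535
Iteration 3:
  p = (2 - (3)·0.301 - (2)·1.535) / (8) = -0.247
  q = (-1 - (3)·-0.247 - (-2)·1.535) / (8) = 0.351
  r = (11 - (3)·-0.247 - (3)·0.351) / (7) = 1.527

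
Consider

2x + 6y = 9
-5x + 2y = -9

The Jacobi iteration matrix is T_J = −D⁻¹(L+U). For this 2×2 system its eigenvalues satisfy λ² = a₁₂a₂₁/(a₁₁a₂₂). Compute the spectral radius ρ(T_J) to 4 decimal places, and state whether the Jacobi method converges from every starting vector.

a₁₂a₂₁/(a₁₁a₂₂) = (6)·(-5) / ((2)·(2)) = -7.500000
ρ = √|-7.500000| = √7.500000 = 2.7386
ρ > 1, so Jacobi diverges

2.7386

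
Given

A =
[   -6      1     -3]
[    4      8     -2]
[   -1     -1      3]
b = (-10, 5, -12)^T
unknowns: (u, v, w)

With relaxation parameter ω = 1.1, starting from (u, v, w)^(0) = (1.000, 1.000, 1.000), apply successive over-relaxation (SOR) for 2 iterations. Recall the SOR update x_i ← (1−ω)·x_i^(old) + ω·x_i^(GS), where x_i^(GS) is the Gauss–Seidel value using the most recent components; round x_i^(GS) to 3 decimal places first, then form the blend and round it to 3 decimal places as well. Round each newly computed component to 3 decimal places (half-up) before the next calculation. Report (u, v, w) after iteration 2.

(3.895, -2.554, -3.512)

Iteration 1:
  u: GS value = (-10 - (1)·1.000 - (-3)·1.000) / (-6) = 1.333;  u ← (1−ω)·1.000 + ω·1.333 = 1.366
  v: GS value = (5 - (4)·1.366 - (-2)·1.000) / (8) = 0.192;  v ← (1−ω)·1.000 + ω·0.192 = 0.111
  w: GS value = (-12 - (-1)·1.366 - (-1)·0.111) / (3) = -3.508;  w ← (1−ω)·1.000 + ω·-3.508 = -3.959
Iteration 2:
  u: GS value = (-10 - (1)·0.111 - (-3)·-3.959) / (-6) = 3.665;  u ← (1−ω)·1.366 + ω·3.665 = 3.895
  v: GS value = (5 - (4)·3.895 - (-2)·-3.959) / (8) = -2.312;  v ← (1−ω)·0.111 + ω·-2.312 = -2.554
  w: GS value = (-12 - (-1)·3.895 - (-1)·-2.554) / (3) = -3.553;  w ← (1−ω)·-3.959 + ω·-3.553 = -3.512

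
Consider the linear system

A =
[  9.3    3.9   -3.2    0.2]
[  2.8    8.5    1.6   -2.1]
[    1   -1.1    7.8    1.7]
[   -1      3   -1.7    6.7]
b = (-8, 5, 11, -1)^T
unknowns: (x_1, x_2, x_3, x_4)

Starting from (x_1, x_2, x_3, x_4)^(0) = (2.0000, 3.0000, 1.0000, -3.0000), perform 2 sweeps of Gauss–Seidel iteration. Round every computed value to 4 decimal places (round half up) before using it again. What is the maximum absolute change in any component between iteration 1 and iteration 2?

Iteration 1:
  x_1 = (-8 - (3.9)·3.0000 - (-3.2)·1.0000 - (0.2)·-3.0000) / (9.3) = -1.7097
  x_2 = (5 - (2.8)·-1.7097 - (1.6)·1.0000 - (-2.1)·-3.0000) / (8.5) = 0.2220
  x_3 = (11 - (1)·-1.7097 - (-1.1)·0.2220 - (1.7)·-3.0000) / (7.8) = 2.3146
  x_4 = (-1 - (-1)·-1.7097 - (3)·0.2220 - (-1.7)·2.3146) / (6.7) = 0.0835
Iteration 2:
  x_1 = (-8 - (3.9)·0.2220 - (-3.2)·2.3146 - (0.2)·0.0835) / (9.3) = -0.1587
  x_2 = (5 - (2.8)·-0.1587 - (1.6)·2.3146 - (-2.1)·0.0835) / (8.5) = 0.2255
  x_3 = (11 - (1)·-0.1587 - (-1.1)·0.2255 - (1.7)·0.0835) / (7.8) = 1.4442
  x_4 = (-1 - (-1)·-0.1587 - (3)·0.2255 - (-1.7)·1.4442) / (6.7) = 0.0925
Change: (1.5510, 0.0035, -0.8704, 0.0090) → max |·| = 1.5510

1.5510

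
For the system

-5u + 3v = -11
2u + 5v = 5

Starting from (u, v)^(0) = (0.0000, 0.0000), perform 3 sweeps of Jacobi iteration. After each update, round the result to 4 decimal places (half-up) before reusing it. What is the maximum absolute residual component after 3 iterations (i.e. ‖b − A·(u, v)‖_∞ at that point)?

1.0560

Iteration 1:
  u = (-11 - (3)·0.0000) / (-5) = 2.2000
  v = (5 - (2)·0.0000) / (5) = 1.0000
Iteration 2:
  u = (-11 - (3)·1.0000) / (-5) = 2.8000
  v = (5 - (2)·2.2000) / (5) = 0.1200
Iteration 3:
  u = (-11 - (3)·0.1200) / (-5) = 2.2720
  v = (5 - (2)·2.8000) / (5) = -0.1200
Residual b − A·x = (0.7200, 1.0560); ∞-norm = 1.0560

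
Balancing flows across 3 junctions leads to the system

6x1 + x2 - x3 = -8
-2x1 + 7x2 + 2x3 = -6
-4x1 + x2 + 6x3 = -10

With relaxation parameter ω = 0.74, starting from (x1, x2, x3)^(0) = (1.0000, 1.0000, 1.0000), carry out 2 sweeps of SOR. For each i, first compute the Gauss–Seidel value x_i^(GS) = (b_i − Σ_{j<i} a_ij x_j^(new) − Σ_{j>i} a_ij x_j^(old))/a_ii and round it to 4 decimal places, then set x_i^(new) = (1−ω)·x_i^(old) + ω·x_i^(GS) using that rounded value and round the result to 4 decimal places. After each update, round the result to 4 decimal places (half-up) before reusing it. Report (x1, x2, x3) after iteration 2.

(-1.2374, -0.8258, -2.0645)

Iteration 1:
  x1: GS value = (-8 - (1)·1.0000 - (-1)·1.0000) / (6) = -1.3333;  x1 ← (1−ω)·1.0000 + ω·-1.3333 = -0.7266
  x2: GS value = (-6 - (-2)·-0.7266 - (2)·1.0000) / (7) = -1.3505;  x2 ← (1−ω)·1.0000 + ω·-1.3505 = -0.7394
  x3: GS value = (-10 - (-4)·-0.7266 - (1)·-0.7394) / (6) = -2.0278;  x3 ← (1−ω)·1.0000 + ω·-2.0278 = -1.2406
Iteration 2:
  x1: GS value = (-8 - (1)·-0.7394 - (-1)·-1.2406) / (6) = -1.4169;  x1 ← (1−ω)·-0.7266 + ω·-1.4169 = -1.2374
  x2: GS value = (-6 - (-2)·-1.2374 - (2)·-1.2406) / (7) = -0.8562;  x2 ← (1−ω)·-0.7394 + ω·-0.8562 = -0.8258
  x3: GS value = (-10 - (-4)·-1.2374 - (1)·-0.8258) / (6) = -2.3540;  x3 ← (1−ω)·-1.2406 + ω·-2.3540 = -2.0645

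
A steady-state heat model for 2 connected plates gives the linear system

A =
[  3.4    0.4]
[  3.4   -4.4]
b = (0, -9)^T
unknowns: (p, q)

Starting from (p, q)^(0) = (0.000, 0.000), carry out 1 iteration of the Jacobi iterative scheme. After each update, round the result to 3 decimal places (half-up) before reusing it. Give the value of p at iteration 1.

Iteration 1:
  p = (0 - (0.4)·0.000) / (3.4) = 0.000
  q = (-9 - (3.4)·0.000) / (-4.4) = 2.045

0.000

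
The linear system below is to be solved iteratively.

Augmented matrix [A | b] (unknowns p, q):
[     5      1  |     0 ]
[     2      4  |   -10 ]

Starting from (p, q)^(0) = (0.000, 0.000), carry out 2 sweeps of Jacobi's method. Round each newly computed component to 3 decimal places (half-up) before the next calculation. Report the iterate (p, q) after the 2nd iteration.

(0.500, -2.500)

Iteration 1:
  p = (0 - (1)·0.000) / (5) = 0.000
  q = (-10 - (2)·0.000) / (4) = -2.500
Iteration 2:
  p = (0 - (1)·-2.500) / (5) = 0.500
  q = (-10 - (2)·0.000) / (4) = -2.500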